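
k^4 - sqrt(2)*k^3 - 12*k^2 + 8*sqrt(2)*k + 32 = (k - 2*sqrt(2))^2*(k + sqrt(2))*(k + 2*sqrt(2))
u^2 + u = u*(u + 1)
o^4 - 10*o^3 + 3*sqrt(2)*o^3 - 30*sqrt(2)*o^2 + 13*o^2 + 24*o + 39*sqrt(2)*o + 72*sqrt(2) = (o - 8)*(o - 3)*(o + 1)*(o + 3*sqrt(2))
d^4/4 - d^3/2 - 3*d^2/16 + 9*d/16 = d*(d/4 + 1/4)*(d - 3/2)^2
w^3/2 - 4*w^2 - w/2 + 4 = (w/2 + 1/2)*(w - 8)*(w - 1)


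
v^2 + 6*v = v*(v + 6)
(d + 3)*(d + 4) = d^2 + 7*d + 12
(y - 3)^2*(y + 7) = y^3 + y^2 - 33*y + 63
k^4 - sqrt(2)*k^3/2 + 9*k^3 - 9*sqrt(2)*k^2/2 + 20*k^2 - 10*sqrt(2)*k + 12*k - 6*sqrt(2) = (k + 1)*(k + 2)*(k + 6)*(k - sqrt(2)/2)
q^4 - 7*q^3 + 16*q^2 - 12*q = q*(q - 3)*(q - 2)^2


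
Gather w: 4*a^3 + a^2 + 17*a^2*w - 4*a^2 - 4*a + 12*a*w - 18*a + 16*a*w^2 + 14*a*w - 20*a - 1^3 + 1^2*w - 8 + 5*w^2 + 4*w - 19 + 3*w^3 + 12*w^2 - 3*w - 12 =4*a^3 - 3*a^2 - 42*a + 3*w^3 + w^2*(16*a + 17) + w*(17*a^2 + 26*a + 2) - 40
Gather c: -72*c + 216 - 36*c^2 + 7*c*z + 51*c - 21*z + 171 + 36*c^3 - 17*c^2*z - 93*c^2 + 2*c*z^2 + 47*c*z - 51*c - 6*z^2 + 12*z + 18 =36*c^3 + c^2*(-17*z - 129) + c*(2*z^2 + 54*z - 72) - 6*z^2 - 9*z + 405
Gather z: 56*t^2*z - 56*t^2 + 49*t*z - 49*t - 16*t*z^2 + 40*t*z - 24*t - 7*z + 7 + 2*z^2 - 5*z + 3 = -56*t^2 - 73*t + z^2*(2 - 16*t) + z*(56*t^2 + 89*t - 12) + 10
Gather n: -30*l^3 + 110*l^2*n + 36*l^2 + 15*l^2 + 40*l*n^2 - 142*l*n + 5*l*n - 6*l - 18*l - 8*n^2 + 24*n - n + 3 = -30*l^3 + 51*l^2 - 24*l + n^2*(40*l - 8) + n*(110*l^2 - 137*l + 23) + 3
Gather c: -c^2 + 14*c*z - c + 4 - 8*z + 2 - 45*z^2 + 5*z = -c^2 + c*(14*z - 1) - 45*z^2 - 3*z + 6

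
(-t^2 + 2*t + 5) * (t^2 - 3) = -t^4 + 2*t^3 + 8*t^2 - 6*t - 15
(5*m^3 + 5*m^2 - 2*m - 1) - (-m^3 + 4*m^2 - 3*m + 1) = 6*m^3 + m^2 + m - 2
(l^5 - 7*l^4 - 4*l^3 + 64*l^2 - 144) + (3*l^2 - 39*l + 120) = l^5 - 7*l^4 - 4*l^3 + 67*l^2 - 39*l - 24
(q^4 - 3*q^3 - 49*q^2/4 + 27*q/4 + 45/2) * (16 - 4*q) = -4*q^5 + 28*q^4 + q^3 - 223*q^2 + 18*q + 360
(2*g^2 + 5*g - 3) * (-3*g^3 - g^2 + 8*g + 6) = -6*g^5 - 17*g^4 + 20*g^3 + 55*g^2 + 6*g - 18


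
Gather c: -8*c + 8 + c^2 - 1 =c^2 - 8*c + 7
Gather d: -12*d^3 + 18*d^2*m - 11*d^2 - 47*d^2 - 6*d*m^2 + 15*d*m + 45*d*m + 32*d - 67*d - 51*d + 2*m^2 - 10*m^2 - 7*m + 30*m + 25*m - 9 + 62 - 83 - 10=-12*d^3 + d^2*(18*m - 58) + d*(-6*m^2 + 60*m - 86) - 8*m^2 + 48*m - 40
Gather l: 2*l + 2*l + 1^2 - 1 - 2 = 4*l - 2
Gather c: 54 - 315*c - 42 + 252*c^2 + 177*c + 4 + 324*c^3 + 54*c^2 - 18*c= 324*c^3 + 306*c^2 - 156*c + 16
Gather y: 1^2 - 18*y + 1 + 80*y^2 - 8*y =80*y^2 - 26*y + 2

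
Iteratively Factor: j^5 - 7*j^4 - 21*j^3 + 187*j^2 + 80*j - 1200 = (j - 4)*(j^4 - 3*j^3 - 33*j^2 + 55*j + 300) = (j - 4)*(j + 4)*(j^3 - 7*j^2 - 5*j + 75) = (j - 5)*(j - 4)*(j + 4)*(j^2 - 2*j - 15) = (j - 5)*(j - 4)*(j + 3)*(j + 4)*(j - 5)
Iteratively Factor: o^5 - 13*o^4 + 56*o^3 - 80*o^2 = (o)*(o^4 - 13*o^3 + 56*o^2 - 80*o) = o*(o - 4)*(o^3 - 9*o^2 + 20*o) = o^2*(o - 4)*(o^2 - 9*o + 20) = o^2*(o - 5)*(o - 4)*(o - 4)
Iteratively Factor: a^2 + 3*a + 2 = (a + 2)*(a + 1)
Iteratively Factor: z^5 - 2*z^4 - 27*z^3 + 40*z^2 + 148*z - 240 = (z - 2)*(z^4 - 27*z^2 - 14*z + 120) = (z - 2)*(z + 4)*(z^3 - 4*z^2 - 11*z + 30) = (z - 5)*(z - 2)*(z + 4)*(z^2 + z - 6) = (z - 5)*(z - 2)*(z + 3)*(z + 4)*(z - 2)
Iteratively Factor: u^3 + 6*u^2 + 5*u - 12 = (u + 3)*(u^2 + 3*u - 4) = (u + 3)*(u + 4)*(u - 1)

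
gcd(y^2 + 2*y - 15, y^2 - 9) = y - 3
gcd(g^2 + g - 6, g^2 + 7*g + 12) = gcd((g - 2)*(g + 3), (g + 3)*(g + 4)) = g + 3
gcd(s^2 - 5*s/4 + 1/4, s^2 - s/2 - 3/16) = 1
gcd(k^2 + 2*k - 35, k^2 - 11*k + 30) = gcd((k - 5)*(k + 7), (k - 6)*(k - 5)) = k - 5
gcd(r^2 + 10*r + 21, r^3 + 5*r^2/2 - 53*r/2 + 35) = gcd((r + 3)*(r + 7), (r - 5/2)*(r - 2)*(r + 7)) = r + 7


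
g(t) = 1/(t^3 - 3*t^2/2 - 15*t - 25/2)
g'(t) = (-3*t^2 + 3*t + 15)/(t^3 - 3*t^2/2 - 15*t - 25/2)^2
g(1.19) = -0.03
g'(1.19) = 0.02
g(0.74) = -0.04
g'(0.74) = 0.03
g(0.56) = -0.05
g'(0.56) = 0.04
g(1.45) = -0.03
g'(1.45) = 0.01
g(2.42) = -0.02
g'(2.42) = 0.00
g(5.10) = 0.22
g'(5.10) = -2.22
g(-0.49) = -0.18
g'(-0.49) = 0.40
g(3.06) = -0.02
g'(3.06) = -0.00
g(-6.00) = -0.00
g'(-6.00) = 0.00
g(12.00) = 0.00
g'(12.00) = 0.00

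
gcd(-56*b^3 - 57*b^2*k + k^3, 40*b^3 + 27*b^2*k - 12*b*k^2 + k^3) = 8*b^2 + 7*b*k - k^2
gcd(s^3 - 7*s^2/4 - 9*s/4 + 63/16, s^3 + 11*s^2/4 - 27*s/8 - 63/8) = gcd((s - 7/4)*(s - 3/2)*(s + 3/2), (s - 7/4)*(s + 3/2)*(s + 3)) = s^2 - s/4 - 21/8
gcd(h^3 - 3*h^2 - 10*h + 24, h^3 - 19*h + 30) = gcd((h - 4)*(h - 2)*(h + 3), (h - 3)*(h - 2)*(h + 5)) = h - 2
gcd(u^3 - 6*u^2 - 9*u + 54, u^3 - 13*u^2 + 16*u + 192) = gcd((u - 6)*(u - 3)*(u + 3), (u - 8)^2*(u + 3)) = u + 3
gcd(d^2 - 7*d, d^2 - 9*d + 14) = d - 7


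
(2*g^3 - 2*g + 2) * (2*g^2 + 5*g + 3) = 4*g^5 + 10*g^4 + 2*g^3 - 6*g^2 + 4*g + 6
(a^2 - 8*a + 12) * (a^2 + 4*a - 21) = a^4 - 4*a^3 - 41*a^2 + 216*a - 252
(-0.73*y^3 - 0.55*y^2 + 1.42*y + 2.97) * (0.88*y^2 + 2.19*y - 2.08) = -0.6424*y^5 - 2.0827*y^4 + 1.5635*y^3 + 6.8674*y^2 + 3.5507*y - 6.1776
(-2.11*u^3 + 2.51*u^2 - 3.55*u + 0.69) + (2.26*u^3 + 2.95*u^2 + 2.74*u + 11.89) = 0.15*u^3 + 5.46*u^2 - 0.81*u + 12.58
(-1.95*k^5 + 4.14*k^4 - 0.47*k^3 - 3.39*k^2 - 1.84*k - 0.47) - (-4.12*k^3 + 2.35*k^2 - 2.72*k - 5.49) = -1.95*k^5 + 4.14*k^4 + 3.65*k^3 - 5.74*k^2 + 0.88*k + 5.02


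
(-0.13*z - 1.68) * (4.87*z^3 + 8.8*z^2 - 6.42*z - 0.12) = -0.6331*z^4 - 9.3256*z^3 - 13.9494*z^2 + 10.8012*z + 0.2016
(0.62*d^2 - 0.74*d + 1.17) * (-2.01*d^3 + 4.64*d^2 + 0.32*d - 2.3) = -1.2462*d^5 + 4.3642*d^4 - 5.5869*d^3 + 3.766*d^2 + 2.0764*d - 2.691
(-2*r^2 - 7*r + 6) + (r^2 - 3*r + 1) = -r^2 - 10*r + 7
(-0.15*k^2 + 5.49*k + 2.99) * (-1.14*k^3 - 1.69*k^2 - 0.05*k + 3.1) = 0.171*k^5 - 6.0051*k^4 - 12.6792*k^3 - 5.7926*k^2 + 16.8695*k + 9.269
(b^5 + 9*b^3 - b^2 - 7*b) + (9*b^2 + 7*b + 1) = b^5 + 9*b^3 + 8*b^2 + 1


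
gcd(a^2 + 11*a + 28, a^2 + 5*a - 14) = a + 7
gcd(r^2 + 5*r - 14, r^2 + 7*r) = r + 7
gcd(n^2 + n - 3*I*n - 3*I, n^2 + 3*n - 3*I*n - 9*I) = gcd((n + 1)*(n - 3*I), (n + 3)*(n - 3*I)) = n - 3*I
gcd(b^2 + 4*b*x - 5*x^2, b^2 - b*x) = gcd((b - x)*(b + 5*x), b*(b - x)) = -b + x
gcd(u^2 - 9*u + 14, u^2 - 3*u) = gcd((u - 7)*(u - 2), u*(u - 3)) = 1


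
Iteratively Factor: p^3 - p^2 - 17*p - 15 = (p - 5)*(p^2 + 4*p + 3) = (p - 5)*(p + 3)*(p + 1)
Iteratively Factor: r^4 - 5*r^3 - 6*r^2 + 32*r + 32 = (r - 4)*(r^3 - r^2 - 10*r - 8) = (r - 4)^2*(r^2 + 3*r + 2) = (r - 4)^2*(r + 1)*(r + 2)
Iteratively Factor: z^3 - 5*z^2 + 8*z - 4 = (z - 2)*(z^2 - 3*z + 2) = (z - 2)^2*(z - 1)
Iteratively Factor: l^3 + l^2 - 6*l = (l + 3)*(l^2 - 2*l) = (l - 2)*(l + 3)*(l)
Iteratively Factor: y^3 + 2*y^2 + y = (y + 1)*(y^2 + y) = y*(y + 1)*(y + 1)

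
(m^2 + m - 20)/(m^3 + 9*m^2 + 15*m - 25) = (m - 4)/(m^2 + 4*m - 5)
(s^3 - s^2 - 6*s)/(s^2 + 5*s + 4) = s*(s^2 - s - 6)/(s^2 + 5*s + 4)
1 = 1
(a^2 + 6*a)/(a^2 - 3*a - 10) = a*(a + 6)/(a^2 - 3*a - 10)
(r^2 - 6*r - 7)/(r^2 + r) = (r - 7)/r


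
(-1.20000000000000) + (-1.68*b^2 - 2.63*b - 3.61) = -1.68*b^2 - 2.63*b - 4.81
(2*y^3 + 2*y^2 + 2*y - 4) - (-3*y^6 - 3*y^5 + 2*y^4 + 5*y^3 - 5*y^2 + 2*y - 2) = 3*y^6 + 3*y^5 - 2*y^4 - 3*y^3 + 7*y^2 - 2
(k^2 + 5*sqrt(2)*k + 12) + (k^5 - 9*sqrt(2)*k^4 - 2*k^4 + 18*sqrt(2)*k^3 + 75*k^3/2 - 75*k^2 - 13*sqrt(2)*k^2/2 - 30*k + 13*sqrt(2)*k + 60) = k^5 - 9*sqrt(2)*k^4 - 2*k^4 + 18*sqrt(2)*k^3 + 75*k^3/2 - 74*k^2 - 13*sqrt(2)*k^2/2 - 30*k + 18*sqrt(2)*k + 72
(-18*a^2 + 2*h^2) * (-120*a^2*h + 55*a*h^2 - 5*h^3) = 2160*a^4*h - 990*a^3*h^2 - 150*a^2*h^3 + 110*a*h^4 - 10*h^5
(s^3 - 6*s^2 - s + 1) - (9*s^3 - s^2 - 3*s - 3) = -8*s^3 - 5*s^2 + 2*s + 4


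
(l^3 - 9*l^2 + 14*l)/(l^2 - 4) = l*(l - 7)/(l + 2)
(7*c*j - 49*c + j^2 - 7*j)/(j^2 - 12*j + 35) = (7*c + j)/(j - 5)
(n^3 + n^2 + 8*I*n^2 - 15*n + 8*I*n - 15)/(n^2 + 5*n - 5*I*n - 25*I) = (n^3 + n^2*(1 + 8*I) + n*(-15 + 8*I) - 15)/(n^2 + 5*n*(1 - I) - 25*I)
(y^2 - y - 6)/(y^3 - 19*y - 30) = (y - 3)/(y^2 - 2*y - 15)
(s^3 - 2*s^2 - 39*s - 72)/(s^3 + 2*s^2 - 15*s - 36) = (s - 8)/(s - 4)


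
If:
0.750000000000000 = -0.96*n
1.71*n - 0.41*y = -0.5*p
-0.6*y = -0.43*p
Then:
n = -0.78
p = 6.48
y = 4.64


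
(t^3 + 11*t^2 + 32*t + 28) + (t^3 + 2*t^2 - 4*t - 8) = 2*t^3 + 13*t^2 + 28*t + 20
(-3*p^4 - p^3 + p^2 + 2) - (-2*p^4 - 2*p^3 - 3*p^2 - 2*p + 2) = -p^4 + p^3 + 4*p^2 + 2*p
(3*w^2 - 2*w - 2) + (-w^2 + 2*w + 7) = 2*w^2 + 5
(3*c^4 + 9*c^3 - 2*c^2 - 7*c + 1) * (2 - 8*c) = -24*c^5 - 66*c^4 + 34*c^3 + 52*c^2 - 22*c + 2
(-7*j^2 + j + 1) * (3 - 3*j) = 21*j^3 - 24*j^2 + 3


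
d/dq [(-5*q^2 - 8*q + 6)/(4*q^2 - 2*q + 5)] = 14*(3*q^2 - 7*q - 2)/(16*q^4 - 16*q^3 + 44*q^2 - 20*q + 25)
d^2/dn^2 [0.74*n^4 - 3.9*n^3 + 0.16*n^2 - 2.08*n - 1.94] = 8.88*n^2 - 23.4*n + 0.32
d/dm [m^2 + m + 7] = 2*m + 1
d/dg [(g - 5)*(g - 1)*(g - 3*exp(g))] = -3*g^2*exp(g) + 3*g^2 + 12*g*exp(g) - 12*g + 3*exp(g) + 5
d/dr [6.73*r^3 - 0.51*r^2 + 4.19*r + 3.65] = 20.19*r^2 - 1.02*r + 4.19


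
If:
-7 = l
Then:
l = -7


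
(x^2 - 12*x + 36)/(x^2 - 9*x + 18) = (x - 6)/(x - 3)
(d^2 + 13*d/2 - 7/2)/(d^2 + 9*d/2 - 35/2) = (2*d - 1)/(2*d - 5)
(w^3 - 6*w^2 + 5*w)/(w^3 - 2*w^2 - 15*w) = (w - 1)/(w + 3)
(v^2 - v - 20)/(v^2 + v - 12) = (v - 5)/(v - 3)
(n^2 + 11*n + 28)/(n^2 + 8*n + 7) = (n + 4)/(n + 1)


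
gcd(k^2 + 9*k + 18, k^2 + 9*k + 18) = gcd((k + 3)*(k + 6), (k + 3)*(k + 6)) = k^2 + 9*k + 18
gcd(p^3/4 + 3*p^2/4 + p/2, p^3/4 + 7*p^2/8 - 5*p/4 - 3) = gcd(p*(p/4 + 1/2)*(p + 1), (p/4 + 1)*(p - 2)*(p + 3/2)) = 1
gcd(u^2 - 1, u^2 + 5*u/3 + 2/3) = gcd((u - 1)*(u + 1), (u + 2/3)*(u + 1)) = u + 1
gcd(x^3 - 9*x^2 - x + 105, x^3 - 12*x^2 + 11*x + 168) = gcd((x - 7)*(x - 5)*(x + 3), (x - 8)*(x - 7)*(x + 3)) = x^2 - 4*x - 21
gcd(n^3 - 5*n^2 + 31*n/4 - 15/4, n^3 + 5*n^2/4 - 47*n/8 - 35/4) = n - 5/2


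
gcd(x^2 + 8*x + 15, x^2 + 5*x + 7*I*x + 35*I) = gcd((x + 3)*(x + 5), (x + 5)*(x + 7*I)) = x + 5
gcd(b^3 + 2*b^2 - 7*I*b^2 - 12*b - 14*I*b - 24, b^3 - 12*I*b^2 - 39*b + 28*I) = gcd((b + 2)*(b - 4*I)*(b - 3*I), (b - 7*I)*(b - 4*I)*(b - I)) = b - 4*I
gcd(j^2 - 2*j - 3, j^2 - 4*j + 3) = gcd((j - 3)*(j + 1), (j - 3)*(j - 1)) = j - 3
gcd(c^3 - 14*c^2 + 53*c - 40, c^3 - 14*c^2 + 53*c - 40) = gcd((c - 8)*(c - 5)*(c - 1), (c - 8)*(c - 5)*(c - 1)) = c^3 - 14*c^2 + 53*c - 40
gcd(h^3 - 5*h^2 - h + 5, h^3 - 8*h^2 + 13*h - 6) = h - 1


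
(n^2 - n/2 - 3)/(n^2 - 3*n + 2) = (n + 3/2)/(n - 1)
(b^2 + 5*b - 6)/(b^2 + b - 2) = (b + 6)/(b + 2)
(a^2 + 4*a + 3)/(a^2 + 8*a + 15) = (a + 1)/(a + 5)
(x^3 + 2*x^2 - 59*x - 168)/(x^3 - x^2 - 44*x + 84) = (x^2 - 5*x - 24)/(x^2 - 8*x + 12)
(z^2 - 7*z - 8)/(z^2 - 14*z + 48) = (z + 1)/(z - 6)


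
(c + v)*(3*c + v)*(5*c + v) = 15*c^3 + 23*c^2*v + 9*c*v^2 + v^3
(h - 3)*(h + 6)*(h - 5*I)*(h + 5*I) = h^4 + 3*h^3 + 7*h^2 + 75*h - 450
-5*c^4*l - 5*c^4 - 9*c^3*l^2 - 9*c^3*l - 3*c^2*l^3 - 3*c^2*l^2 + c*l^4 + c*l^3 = (-5*c + l)*(c + l)^2*(c*l + c)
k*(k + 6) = k^2 + 6*k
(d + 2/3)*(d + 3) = d^2 + 11*d/3 + 2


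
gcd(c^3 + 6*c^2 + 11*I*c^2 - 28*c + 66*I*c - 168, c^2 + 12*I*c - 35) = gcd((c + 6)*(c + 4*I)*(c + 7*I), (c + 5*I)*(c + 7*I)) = c + 7*I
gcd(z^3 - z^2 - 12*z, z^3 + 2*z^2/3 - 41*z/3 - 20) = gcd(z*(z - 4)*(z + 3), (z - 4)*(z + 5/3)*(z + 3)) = z^2 - z - 12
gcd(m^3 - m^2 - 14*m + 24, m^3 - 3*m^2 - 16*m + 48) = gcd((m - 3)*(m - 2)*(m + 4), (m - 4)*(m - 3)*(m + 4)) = m^2 + m - 12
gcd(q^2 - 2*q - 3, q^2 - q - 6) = q - 3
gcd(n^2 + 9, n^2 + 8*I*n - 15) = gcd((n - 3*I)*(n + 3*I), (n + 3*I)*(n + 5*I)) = n + 3*I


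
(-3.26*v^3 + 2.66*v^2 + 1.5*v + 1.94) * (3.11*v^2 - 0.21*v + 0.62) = -10.1386*v^5 + 8.9572*v^4 + 2.0852*v^3 + 7.3676*v^2 + 0.5226*v + 1.2028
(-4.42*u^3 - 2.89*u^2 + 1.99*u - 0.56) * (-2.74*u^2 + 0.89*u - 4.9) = 12.1108*u^5 + 3.9848*u^4 + 13.6333*u^3 + 17.4665*u^2 - 10.2494*u + 2.744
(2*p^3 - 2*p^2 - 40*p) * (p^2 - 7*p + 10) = 2*p^5 - 16*p^4 - 6*p^3 + 260*p^2 - 400*p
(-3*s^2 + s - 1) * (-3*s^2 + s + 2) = 9*s^4 - 6*s^3 - 2*s^2 + s - 2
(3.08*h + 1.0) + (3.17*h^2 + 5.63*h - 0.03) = 3.17*h^2 + 8.71*h + 0.97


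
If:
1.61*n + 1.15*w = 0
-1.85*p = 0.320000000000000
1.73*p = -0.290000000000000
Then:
No Solution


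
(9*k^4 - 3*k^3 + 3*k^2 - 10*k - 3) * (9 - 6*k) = -54*k^5 + 99*k^4 - 45*k^3 + 87*k^2 - 72*k - 27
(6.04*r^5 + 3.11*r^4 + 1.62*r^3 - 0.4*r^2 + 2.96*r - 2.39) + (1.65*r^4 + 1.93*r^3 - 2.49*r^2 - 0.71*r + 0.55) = 6.04*r^5 + 4.76*r^4 + 3.55*r^3 - 2.89*r^2 + 2.25*r - 1.84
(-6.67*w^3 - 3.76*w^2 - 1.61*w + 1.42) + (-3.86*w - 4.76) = -6.67*w^3 - 3.76*w^2 - 5.47*w - 3.34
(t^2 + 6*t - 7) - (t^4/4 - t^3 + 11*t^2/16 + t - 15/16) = -t^4/4 + t^3 + 5*t^2/16 + 5*t - 97/16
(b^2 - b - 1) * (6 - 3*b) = -3*b^3 + 9*b^2 - 3*b - 6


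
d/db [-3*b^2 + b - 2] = 1 - 6*b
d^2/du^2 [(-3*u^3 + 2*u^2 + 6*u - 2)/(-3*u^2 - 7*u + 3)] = 2*(162*u^3 - 189*u^2 + 45*u - 28)/(27*u^6 + 189*u^5 + 360*u^4 - 35*u^3 - 360*u^2 + 189*u - 27)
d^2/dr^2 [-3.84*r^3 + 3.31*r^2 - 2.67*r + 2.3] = 6.62 - 23.04*r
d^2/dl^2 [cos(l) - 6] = -cos(l)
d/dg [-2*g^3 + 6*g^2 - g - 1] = -6*g^2 + 12*g - 1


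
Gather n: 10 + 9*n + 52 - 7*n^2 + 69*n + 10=-7*n^2 + 78*n + 72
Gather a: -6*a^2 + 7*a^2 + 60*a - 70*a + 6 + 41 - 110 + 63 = a^2 - 10*a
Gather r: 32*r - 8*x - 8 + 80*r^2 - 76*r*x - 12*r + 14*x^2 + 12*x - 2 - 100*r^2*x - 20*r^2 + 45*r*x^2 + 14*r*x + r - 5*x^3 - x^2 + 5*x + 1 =r^2*(60 - 100*x) + r*(45*x^2 - 62*x + 21) - 5*x^3 + 13*x^2 + 9*x - 9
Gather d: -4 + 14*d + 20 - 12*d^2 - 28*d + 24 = -12*d^2 - 14*d + 40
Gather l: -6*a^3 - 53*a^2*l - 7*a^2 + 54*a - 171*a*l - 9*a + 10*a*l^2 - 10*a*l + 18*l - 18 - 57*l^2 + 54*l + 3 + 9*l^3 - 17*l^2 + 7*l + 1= -6*a^3 - 7*a^2 + 45*a + 9*l^3 + l^2*(10*a - 74) + l*(-53*a^2 - 181*a + 79) - 14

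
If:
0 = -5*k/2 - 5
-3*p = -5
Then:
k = -2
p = 5/3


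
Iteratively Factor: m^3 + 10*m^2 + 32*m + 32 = (m + 4)*(m^2 + 6*m + 8) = (m + 2)*(m + 4)*(m + 4)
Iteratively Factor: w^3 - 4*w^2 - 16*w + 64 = (w - 4)*(w^2 - 16) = (w - 4)^2*(w + 4)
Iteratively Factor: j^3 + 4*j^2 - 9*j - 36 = (j + 4)*(j^2 - 9) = (j - 3)*(j + 4)*(j + 3)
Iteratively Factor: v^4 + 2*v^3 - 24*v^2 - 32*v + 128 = (v + 4)*(v^3 - 2*v^2 - 16*v + 32) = (v - 2)*(v + 4)*(v^2 - 16) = (v - 2)*(v + 4)^2*(v - 4)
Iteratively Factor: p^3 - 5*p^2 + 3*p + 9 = (p - 3)*(p^2 - 2*p - 3) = (p - 3)^2*(p + 1)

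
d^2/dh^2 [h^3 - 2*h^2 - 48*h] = 6*h - 4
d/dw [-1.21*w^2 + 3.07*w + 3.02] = 3.07 - 2.42*w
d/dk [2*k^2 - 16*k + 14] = 4*k - 16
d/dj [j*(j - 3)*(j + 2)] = 3*j^2 - 2*j - 6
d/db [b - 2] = 1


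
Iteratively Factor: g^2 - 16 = (g - 4)*(g + 4)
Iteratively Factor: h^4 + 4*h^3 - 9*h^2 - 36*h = (h - 3)*(h^3 + 7*h^2 + 12*h) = h*(h - 3)*(h^2 + 7*h + 12) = h*(h - 3)*(h + 4)*(h + 3)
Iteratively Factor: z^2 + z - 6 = (z - 2)*(z + 3)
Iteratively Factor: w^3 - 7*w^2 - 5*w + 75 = (w + 3)*(w^2 - 10*w + 25) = (w - 5)*(w + 3)*(w - 5)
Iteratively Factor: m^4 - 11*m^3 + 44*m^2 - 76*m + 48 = (m - 2)*(m^3 - 9*m^2 + 26*m - 24) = (m - 2)^2*(m^2 - 7*m + 12) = (m - 4)*(m - 2)^2*(m - 3)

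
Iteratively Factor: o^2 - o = (o)*(o - 1)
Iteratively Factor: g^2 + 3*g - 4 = (g + 4)*(g - 1)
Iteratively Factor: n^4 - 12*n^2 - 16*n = (n + 2)*(n^3 - 2*n^2 - 8*n) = (n - 4)*(n + 2)*(n^2 + 2*n) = n*(n - 4)*(n + 2)*(n + 2)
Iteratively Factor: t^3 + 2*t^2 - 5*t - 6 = (t + 1)*(t^2 + t - 6) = (t - 2)*(t + 1)*(t + 3)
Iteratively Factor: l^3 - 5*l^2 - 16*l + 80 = (l - 4)*(l^2 - l - 20) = (l - 5)*(l - 4)*(l + 4)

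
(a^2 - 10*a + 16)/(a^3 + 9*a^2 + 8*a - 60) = (a - 8)/(a^2 + 11*a + 30)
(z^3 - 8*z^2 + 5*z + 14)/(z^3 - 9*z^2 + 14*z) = (z + 1)/z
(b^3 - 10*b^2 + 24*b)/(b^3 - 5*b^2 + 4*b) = (b - 6)/(b - 1)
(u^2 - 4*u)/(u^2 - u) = (u - 4)/(u - 1)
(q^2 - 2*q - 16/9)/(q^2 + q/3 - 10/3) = (9*q^2 - 18*q - 16)/(3*(3*q^2 + q - 10))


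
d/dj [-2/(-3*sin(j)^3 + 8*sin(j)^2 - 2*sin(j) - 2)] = 2*(-9*sin(j)^2 + 16*sin(j) - 2)*cos(j)/(3*sin(j)^3 - 8*sin(j)^2 + 2*sin(j) + 2)^2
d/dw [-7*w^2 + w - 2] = 1 - 14*w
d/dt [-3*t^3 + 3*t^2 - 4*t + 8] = -9*t^2 + 6*t - 4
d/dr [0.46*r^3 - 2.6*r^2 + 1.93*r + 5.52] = 1.38*r^2 - 5.2*r + 1.93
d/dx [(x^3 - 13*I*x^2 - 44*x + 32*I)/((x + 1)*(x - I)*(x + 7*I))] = (x^2*(1 + 19*I) + x*(64 + 14*I) + 116 + 224*I)/(x^4 + x^3*(2 + 14*I) + x^2*(-48 + 28*I) + x*(-98 + 14*I) - 49)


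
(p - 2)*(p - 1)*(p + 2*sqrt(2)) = p^3 - 3*p^2 + 2*sqrt(2)*p^2 - 6*sqrt(2)*p + 2*p + 4*sqrt(2)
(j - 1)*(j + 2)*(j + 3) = j^3 + 4*j^2 + j - 6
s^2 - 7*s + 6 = (s - 6)*(s - 1)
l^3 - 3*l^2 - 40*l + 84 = (l - 7)*(l - 2)*(l + 6)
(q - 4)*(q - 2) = q^2 - 6*q + 8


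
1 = 1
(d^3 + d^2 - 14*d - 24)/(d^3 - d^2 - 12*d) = (d + 2)/d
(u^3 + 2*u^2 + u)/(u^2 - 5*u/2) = 2*(u^2 + 2*u + 1)/(2*u - 5)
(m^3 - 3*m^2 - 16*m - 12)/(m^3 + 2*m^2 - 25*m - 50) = (m^2 - 5*m - 6)/(m^2 - 25)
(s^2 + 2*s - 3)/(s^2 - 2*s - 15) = (s - 1)/(s - 5)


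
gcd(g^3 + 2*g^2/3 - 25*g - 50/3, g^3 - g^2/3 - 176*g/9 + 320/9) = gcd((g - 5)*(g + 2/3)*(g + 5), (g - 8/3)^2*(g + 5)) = g + 5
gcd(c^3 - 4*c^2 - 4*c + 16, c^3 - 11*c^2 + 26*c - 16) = c - 2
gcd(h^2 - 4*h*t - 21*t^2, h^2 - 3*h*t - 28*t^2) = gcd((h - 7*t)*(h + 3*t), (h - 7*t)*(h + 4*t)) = -h + 7*t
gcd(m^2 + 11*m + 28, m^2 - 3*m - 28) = m + 4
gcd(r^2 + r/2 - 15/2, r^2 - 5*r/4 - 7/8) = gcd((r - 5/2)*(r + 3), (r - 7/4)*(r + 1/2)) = 1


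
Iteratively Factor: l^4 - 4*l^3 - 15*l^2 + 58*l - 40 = (l + 4)*(l^3 - 8*l^2 + 17*l - 10) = (l - 1)*(l + 4)*(l^2 - 7*l + 10) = (l - 2)*(l - 1)*(l + 4)*(l - 5)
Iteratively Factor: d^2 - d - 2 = (d + 1)*(d - 2)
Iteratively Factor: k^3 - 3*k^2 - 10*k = (k + 2)*(k^2 - 5*k) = k*(k + 2)*(k - 5)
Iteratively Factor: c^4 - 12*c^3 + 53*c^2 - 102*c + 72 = (c - 3)*(c^3 - 9*c^2 + 26*c - 24) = (c - 3)^2*(c^2 - 6*c + 8) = (c - 4)*(c - 3)^2*(c - 2)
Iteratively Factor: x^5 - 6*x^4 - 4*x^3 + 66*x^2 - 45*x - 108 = (x - 4)*(x^4 - 2*x^3 - 12*x^2 + 18*x + 27) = (x - 4)*(x - 3)*(x^3 + x^2 - 9*x - 9) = (x - 4)*(x - 3)^2*(x^2 + 4*x + 3) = (x - 4)*(x - 3)^2*(x + 1)*(x + 3)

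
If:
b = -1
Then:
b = -1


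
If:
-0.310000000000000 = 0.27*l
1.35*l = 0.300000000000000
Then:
No Solution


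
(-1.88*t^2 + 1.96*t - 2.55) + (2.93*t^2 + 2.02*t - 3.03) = 1.05*t^2 + 3.98*t - 5.58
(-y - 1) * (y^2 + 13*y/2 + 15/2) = -y^3 - 15*y^2/2 - 14*y - 15/2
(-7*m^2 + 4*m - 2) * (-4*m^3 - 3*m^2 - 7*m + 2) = 28*m^5 + 5*m^4 + 45*m^3 - 36*m^2 + 22*m - 4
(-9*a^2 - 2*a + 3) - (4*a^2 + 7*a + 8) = -13*a^2 - 9*a - 5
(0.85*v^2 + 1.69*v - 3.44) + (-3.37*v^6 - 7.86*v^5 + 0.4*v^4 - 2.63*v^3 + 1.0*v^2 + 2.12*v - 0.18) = -3.37*v^6 - 7.86*v^5 + 0.4*v^4 - 2.63*v^3 + 1.85*v^2 + 3.81*v - 3.62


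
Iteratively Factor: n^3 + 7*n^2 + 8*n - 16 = (n + 4)*(n^2 + 3*n - 4) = (n - 1)*(n + 4)*(n + 4)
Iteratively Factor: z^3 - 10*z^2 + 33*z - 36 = (z - 3)*(z^2 - 7*z + 12) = (z - 4)*(z - 3)*(z - 3)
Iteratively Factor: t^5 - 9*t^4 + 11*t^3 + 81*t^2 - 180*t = (t)*(t^4 - 9*t^3 + 11*t^2 + 81*t - 180) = t*(t + 3)*(t^3 - 12*t^2 + 47*t - 60) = t*(t - 5)*(t + 3)*(t^2 - 7*t + 12) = t*(t - 5)*(t - 4)*(t + 3)*(t - 3)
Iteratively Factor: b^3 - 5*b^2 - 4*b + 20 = (b - 5)*(b^2 - 4) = (b - 5)*(b + 2)*(b - 2)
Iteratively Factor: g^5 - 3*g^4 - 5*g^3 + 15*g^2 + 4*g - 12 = (g + 2)*(g^4 - 5*g^3 + 5*g^2 + 5*g - 6) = (g - 3)*(g + 2)*(g^3 - 2*g^2 - g + 2) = (g - 3)*(g - 2)*(g + 2)*(g^2 - 1) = (g - 3)*(g - 2)*(g + 1)*(g + 2)*(g - 1)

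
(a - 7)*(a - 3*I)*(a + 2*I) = a^3 - 7*a^2 - I*a^2 + 6*a + 7*I*a - 42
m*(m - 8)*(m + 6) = m^3 - 2*m^2 - 48*m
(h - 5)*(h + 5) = h^2 - 25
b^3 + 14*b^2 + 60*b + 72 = (b + 2)*(b + 6)^2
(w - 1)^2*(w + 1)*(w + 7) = w^4 + 6*w^3 - 8*w^2 - 6*w + 7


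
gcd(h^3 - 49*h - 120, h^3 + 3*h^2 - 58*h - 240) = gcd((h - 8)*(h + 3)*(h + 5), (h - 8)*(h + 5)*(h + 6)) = h^2 - 3*h - 40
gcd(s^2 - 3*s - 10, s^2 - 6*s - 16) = s + 2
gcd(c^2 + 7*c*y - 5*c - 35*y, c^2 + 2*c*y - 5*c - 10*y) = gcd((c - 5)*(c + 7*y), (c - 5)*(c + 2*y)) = c - 5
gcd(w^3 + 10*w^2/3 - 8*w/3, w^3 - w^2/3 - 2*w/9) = w^2 - 2*w/3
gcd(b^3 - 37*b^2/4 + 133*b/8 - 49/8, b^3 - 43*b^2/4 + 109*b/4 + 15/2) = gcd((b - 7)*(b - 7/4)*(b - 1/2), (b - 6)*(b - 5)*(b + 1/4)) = 1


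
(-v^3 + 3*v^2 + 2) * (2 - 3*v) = 3*v^4 - 11*v^3 + 6*v^2 - 6*v + 4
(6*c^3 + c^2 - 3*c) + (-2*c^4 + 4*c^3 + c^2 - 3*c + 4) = -2*c^4 + 10*c^3 + 2*c^2 - 6*c + 4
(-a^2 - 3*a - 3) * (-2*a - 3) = 2*a^3 + 9*a^2 + 15*a + 9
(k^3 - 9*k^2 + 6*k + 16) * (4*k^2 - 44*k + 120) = 4*k^5 - 80*k^4 + 540*k^3 - 1280*k^2 + 16*k + 1920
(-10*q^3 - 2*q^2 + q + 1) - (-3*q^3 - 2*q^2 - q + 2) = -7*q^3 + 2*q - 1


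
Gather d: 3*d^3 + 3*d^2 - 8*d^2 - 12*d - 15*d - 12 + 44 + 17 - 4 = 3*d^3 - 5*d^2 - 27*d + 45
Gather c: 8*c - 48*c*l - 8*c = -48*c*l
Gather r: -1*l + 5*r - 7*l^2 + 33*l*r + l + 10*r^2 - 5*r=-7*l^2 + 33*l*r + 10*r^2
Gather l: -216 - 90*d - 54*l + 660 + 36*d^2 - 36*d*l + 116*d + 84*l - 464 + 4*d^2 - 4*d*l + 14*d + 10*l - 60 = 40*d^2 + 40*d + l*(40 - 40*d) - 80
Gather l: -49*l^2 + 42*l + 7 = -49*l^2 + 42*l + 7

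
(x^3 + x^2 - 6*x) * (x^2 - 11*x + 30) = x^5 - 10*x^4 + 13*x^3 + 96*x^2 - 180*x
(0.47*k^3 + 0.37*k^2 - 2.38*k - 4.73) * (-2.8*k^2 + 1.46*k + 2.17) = -1.316*k^5 - 0.3498*k^4 + 8.2241*k^3 + 10.5721*k^2 - 12.0704*k - 10.2641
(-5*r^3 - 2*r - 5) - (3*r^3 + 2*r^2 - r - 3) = -8*r^3 - 2*r^2 - r - 2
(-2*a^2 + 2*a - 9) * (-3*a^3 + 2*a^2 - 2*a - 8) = 6*a^5 - 10*a^4 + 35*a^3 - 6*a^2 + 2*a + 72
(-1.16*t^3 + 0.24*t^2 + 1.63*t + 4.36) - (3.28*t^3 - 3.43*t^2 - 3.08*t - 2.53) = -4.44*t^3 + 3.67*t^2 + 4.71*t + 6.89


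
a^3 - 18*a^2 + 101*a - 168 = (a - 8)*(a - 7)*(a - 3)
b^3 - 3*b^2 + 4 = (b - 2)^2*(b + 1)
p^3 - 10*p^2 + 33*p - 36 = (p - 4)*(p - 3)^2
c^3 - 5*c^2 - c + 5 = (c - 5)*(c - 1)*(c + 1)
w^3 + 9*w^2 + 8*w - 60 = (w - 2)*(w + 5)*(w + 6)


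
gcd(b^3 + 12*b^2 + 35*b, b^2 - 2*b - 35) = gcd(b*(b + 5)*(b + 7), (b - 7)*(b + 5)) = b + 5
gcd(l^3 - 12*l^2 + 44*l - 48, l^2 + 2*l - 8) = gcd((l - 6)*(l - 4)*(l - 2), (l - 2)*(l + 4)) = l - 2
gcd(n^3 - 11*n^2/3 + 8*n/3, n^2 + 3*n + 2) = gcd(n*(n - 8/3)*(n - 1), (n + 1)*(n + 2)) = 1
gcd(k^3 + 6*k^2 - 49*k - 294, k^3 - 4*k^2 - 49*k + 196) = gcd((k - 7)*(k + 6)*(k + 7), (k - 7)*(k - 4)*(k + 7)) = k^2 - 49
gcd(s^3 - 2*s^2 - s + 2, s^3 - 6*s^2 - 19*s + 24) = s - 1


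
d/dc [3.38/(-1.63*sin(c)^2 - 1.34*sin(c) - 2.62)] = (11.0188*sin(c) + 4.5292)*cos(c)/(1.63*sin(c)^2 + 1.34*sin(c) + 2.62)^2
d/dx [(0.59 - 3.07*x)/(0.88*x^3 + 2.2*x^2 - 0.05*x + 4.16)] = (5.4032*x^3 + 5.1964*x^2 - 2.596*x - 12.7417)/(0.7744*x^6 + 3.872*x^5 + 4.752*x^4 + 7.1016*x^3 + 18.3065*x^2 - 0.416*x + 17.3056)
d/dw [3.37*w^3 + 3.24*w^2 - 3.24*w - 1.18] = 10.11*w^2 + 6.48*w - 3.24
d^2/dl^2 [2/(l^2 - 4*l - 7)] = 4*(l^2 - 4*l - 4*(l - 2)^2 - 7)/(-l^2 + 4*l + 7)^3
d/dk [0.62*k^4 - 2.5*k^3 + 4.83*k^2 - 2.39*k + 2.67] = 2.48*k^3 - 7.5*k^2 + 9.66*k - 2.39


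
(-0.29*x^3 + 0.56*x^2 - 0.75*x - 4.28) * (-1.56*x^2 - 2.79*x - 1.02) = 0.4524*x^5 - 0.0645000000000002*x^4 - 0.0966000000000002*x^3 + 8.1981*x^2 + 12.7062*x + 4.3656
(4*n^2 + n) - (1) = 4*n^2 + n - 1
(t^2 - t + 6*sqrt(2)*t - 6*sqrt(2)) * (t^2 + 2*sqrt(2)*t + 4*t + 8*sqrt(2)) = t^4 + 3*t^3 + 8*sqrt(2)*t^3 + 20*t^2 + 24*sqrt(2)*t^2 - 32*sqrt(2)*t + 72*t - 96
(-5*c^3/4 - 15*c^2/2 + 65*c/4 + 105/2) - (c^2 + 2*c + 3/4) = -5*c^3/4 - 17*c^2/2 + 57*c/4 + 207/4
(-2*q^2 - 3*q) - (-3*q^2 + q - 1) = q^2 - 4*q + 1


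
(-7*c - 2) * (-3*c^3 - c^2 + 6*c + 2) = 21*c^4 + 13*c^3 - 40*c^2 - 26*c - 4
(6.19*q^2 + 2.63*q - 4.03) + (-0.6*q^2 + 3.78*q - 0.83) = 5.59*q^2 + 6.41*q - 4.86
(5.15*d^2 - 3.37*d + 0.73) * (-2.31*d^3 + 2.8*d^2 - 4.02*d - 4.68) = -11.8965*d^5 + 22.2047*d^4 - 31.8253*d^3 - 8.5106*d^2 + 12.837*d - 3.4164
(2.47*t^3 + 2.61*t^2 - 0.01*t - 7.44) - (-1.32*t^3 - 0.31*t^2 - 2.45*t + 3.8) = 3.79*t^3 + 2.92*t^2 + 2.44*t - 11.24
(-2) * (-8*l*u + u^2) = 16*l*u - 2*u^2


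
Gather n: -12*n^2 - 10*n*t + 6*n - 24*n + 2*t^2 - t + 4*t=-12*n^2 + n*(-10*t - 18) + 2*t^2 + 3*t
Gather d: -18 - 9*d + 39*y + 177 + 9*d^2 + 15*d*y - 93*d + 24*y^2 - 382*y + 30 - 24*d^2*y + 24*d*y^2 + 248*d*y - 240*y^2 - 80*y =d^2*(9 - 24*y) + d*(24*y^2 + 263*y - 102) - 216*y^2 - 423*y + 189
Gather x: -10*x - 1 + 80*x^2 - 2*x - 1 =80*x^2 - 12*x - 2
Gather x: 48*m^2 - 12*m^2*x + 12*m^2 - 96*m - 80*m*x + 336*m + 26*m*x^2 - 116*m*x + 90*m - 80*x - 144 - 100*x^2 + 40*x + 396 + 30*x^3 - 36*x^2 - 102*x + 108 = 60*m^2 + 330*m + 30*x^3 + x^2*(26*m - 136) + x*(-12*m^2 - 196*m - 142) + 360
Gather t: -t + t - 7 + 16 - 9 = 0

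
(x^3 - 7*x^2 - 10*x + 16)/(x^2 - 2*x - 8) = (x^2 - 9*x + 8)/(x - 4)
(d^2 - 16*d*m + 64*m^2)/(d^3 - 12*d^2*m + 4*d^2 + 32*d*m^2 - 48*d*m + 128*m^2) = (d - 8*m)/(d^2 - 4*d*m + 4*d - 16*m)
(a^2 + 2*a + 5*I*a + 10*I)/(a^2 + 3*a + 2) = (a + 5*I)/(a + 1)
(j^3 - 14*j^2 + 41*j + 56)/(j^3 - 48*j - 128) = (j^2 - 6*j - 7)/(j^2 + 8*j + 16)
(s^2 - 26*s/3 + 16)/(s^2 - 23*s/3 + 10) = (3*s - 8)/(3*s - 5)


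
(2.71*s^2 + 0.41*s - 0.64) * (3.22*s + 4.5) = 8.7262*s^3 + 13.5152*s^2 - 0.2158*s - 2.88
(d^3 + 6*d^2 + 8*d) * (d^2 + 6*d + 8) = d^5 + 12*d^4 + 52*d^3 + 96*d^2 + 64*d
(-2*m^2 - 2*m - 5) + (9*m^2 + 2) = 7*m^2 - 2*m - 3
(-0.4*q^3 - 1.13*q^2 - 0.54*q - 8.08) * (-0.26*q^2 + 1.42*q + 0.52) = 0.104*q^5 - 0.2742*q^4 - 1.6722*q^3 + 0.7464*q^2 - 11.7544*q - 4.2016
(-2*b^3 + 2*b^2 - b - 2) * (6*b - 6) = -12*b^4 + 24*b^3 - 18*b^2 - 6*b + 12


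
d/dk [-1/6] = 0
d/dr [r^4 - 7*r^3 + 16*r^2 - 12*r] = 4*r^3 - 21*r^2 + 32*r - 12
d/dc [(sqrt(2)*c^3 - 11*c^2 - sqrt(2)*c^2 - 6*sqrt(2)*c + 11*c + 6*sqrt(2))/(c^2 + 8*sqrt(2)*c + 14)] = (sqrt(2)*c^4 + 32*c^3 - 40*sqrt(2)*c^2 - 27*c^2 - 308*c - 40*sqrt(2)*c - 84*sqrt(2) + 58)/(c^4 + 16*sqrt(2)*c^3 + 156*c^2 + 224*sqrt(2)*c + 196)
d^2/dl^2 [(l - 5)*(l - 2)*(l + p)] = 6*l + 2*p - 14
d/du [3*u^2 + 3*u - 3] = 6*u + 3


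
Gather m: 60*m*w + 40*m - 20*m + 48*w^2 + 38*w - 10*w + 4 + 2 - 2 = m*(60*w + 20) + 48*w^2 + 28*w + 4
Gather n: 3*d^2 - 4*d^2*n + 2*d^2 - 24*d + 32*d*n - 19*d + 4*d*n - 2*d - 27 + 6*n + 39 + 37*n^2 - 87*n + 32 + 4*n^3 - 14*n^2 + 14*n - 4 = 5*d^2 - 45*d + 4*n^3 + 23*n^2 + n*(-4*d^2 + 36*d - 67) + 40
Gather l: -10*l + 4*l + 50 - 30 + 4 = 24 - 6*l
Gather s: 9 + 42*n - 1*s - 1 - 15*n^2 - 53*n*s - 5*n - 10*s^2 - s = -15*n^2 + 37*n - 10*s^2 + s*(-53*n - 2) + 8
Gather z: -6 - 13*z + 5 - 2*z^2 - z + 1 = -2*z^2 - 14*z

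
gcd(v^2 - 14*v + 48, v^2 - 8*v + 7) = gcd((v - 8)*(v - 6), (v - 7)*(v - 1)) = 1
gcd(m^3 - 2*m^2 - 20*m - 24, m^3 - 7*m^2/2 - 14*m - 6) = m^2 - 4*m - 12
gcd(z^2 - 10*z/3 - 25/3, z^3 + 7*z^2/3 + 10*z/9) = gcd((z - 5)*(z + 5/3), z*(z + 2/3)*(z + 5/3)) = z + 5/3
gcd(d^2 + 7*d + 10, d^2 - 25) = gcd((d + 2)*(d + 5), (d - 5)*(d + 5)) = d + 5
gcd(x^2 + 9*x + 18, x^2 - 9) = x + 3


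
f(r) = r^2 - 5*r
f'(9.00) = 13.00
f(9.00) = 36.00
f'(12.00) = 19.00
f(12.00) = 84.00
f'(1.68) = -1.64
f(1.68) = -5.58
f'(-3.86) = -12.72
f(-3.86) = 34.20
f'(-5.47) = -15.94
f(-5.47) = 57.27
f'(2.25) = -0.50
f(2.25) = -6.19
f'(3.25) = 1.50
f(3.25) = -5.69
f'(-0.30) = -5.60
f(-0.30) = 1.59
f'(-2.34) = -9.68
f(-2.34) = 17.18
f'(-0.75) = -6.50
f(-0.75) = 4.31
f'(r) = 2*r - 5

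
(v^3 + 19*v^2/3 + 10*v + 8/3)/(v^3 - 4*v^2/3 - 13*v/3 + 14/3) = (3*v^2 + 13*v + 4)/(3*v^2 - 10*v + 7)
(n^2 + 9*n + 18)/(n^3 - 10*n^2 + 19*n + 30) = (n^2 + 9*n + 18)/(n^3 - 10*n^2 + 19*n + 30)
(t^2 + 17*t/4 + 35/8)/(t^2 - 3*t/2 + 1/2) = (8*t^2 + 34*t + 35)/(4*(2*t^2 - 3*t + 1))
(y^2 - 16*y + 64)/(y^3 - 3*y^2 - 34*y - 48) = (y - 8)/(y^2 + 5*y + 6)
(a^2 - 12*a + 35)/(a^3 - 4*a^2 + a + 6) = (a^2 - 12*a + 35)/(a^3 - 4*a^2 + a + 6)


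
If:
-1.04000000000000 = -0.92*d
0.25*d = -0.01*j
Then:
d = 1.13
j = -28.26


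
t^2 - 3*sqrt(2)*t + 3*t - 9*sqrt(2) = (t + 3)*(t - 3*sqrt(2))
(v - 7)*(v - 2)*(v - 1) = v^3 - 10*v^2 + 23*v - 14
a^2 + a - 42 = (a - 6)*(a + 7)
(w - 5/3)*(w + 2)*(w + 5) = w^3 + 16*w^2/3 - 5*w/3 - 50/3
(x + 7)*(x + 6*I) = x^2 + 7*x + 6*I*x + 42*I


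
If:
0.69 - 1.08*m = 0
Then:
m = 0.64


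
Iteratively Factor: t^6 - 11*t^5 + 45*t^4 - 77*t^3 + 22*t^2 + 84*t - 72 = (t - 3)*(t^5 - 8*t^4 + 21*t^3 - 14*t^2 - 20*t + 24) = (t - 3)*(t - 2)*(t^4 - 6*t^3 + 9*t^2 + 4*t - 12) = (t - 3)*(t - 2)^2*(t^3 - 4*t^2 + t + 6) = (t - 3)*(t - 2)^2*(t + 1)*(t^2 - 5*t + 6) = (t - 3)*(t - 2)^3*(t + 1)*(t - 3)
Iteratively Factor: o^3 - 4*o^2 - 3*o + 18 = (o - 3)*(o^2 - o - 6) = (o - 3)^2*(o + 2)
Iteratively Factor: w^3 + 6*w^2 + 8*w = (w)*(w^2 + 6*w + 8) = w*(w + 2)*(w + 4)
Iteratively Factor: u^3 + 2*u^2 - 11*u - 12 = (u + 1)*(u^2 + u - 12) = (u + 1)*(u + 4)*(u - 3)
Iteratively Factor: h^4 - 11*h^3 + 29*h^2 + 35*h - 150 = (h - 5)*(h^3 - 6*h^2 - h + 30) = (h - 5)*(h - 3)*(h^2 - 3*h - 10) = (h - 5)^2*(h - 3)*(h + 2)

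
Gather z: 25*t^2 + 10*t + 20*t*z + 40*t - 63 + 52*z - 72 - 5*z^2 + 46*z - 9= 25*t^2 + 50*t - 5*z^2 + z*(20*t + 98) - 144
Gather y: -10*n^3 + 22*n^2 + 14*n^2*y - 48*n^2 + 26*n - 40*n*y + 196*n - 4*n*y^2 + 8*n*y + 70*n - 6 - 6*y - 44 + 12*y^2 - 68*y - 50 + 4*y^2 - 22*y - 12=-10*n^3 - 26*n^2 + 292*n + y^2*(16 - 4*n) + y*(14*n^2 - 32*n - 96) - 112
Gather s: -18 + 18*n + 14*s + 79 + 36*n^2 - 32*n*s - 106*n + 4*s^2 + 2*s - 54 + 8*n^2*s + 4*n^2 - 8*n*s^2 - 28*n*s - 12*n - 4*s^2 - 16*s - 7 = 40*n^2 - 8*n*s^2 - 100*n + s*(8*n^2 - 60*n)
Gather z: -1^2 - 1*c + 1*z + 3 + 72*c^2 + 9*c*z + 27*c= 72*c^2 + 26*c + z*(9*c + 1) + 2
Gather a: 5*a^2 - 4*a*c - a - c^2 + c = 5*a^2 + a*(-4*c - 1) - c^2 + c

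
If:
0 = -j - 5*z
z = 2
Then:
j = -10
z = 2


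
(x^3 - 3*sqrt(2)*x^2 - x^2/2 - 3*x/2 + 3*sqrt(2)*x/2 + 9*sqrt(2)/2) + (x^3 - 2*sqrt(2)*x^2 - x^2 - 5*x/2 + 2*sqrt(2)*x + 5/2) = 2*x^3 - 5*sqrt(2)*x^2 - 3*x^2/2 - 4*x + 7*sqrt(2)*x/2 + 5/2 + 9*sqrt(2)/2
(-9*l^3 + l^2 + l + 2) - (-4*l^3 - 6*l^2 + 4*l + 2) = -5*l^3 + 7*l^2 - 3*l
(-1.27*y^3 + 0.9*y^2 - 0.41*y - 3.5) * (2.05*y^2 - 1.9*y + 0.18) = -2.6035*y^5 + 4.258*y^4 - 2.7791*y^3 - 6.234*y^2 + 6.5762*y - 0.63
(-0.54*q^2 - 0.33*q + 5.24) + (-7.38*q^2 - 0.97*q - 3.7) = -7.92*q^2 - 1.3*q + 1.54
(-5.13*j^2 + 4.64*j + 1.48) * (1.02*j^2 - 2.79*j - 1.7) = -5.2326*j^4 + 19.0455*j^3 - 2.715*j^2 - 12.0172*j - 2.516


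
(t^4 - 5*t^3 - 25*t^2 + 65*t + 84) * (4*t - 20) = 4*t^5 - 40*t^4 + 760*t^2 - 964*t - 1680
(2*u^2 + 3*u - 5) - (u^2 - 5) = u^2 + 3*u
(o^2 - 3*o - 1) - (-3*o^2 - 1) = 4*o^2 - 3*o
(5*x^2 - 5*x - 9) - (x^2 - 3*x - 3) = 4*x^2 - 2*x - 6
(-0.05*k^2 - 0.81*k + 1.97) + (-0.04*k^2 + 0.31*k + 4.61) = -0.09*k^2 - 0.5*k + 6.58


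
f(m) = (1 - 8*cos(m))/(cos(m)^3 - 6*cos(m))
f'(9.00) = 0.16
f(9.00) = 1.76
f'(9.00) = 0.16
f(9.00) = 1.76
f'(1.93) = -1.08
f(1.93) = 1.85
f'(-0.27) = 0.20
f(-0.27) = 1.37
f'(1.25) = -1.70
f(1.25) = 0.82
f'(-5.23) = -0.77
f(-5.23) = 1.04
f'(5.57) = 0.44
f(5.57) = 1.23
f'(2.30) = 0.00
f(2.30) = 1.71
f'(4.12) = 0.19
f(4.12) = 1.72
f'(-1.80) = 3.02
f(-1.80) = 2.08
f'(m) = (1 - 8*cos(m))*(3*sin(m)*cos(m)^2 - 6*sin(m))/(cos(m)^3 - 6*cos(m))^2 + 8*sin(m)/(cos(m)^3 - 6*cos(m)) = (-16*cos(m)^3 + 3*cos(m)^2 - 6)*sin(m)/((sin(m)^2 + 5)^2*cos(m)^2)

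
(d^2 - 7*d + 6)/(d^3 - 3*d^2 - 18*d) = (d - 1)/(d*(d + 3))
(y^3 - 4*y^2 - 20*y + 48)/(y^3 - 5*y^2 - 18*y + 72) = (y - 2)/(y - 3)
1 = 1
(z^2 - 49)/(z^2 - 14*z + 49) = (z + 7)/(z - 7)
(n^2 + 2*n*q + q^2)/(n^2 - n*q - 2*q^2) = (-n - q)/(-n + 2*q)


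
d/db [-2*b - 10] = -2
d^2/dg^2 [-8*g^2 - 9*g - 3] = -16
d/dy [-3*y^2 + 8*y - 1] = 8 - 6*y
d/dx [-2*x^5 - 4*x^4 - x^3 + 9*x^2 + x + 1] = -10*x^4 - 16*x^3 - 3*x^2 + 18*x + 1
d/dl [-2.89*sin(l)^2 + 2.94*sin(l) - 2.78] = (2.94 - 5.78*sin(l))*cos(l)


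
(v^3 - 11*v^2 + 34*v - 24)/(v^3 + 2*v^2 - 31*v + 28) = (v - 6)/(v + 7)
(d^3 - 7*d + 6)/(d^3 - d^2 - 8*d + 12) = (d - 1)/(d - 2)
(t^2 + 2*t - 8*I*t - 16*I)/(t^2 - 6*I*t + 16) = (t + 2)/(t + 2*I)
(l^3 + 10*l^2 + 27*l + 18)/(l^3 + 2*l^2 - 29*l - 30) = (l + 3)/(l - 5)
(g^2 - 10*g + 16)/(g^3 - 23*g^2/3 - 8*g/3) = 3*(g - 2)/(g*(3*g + 1))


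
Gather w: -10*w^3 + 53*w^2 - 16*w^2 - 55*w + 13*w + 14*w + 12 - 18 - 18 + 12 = -10*w^3 + 37*w^2 - 28*w - 12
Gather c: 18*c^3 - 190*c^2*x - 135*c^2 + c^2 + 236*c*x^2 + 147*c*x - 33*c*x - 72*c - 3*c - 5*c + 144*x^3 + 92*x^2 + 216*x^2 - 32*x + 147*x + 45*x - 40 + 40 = 18*c^3 + c^2*(-190*x - 134) + c*(236*x^2 + 114*x - 80) + 144*x^3 + 308*x^2 + 160*x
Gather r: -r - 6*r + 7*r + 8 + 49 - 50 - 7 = 0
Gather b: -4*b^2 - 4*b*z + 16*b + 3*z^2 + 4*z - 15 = -4*b^2 + b*(16 - 4*z) + 3*z^2 + 4*z - 15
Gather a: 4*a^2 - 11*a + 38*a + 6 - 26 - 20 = 4*a^2 + 27*a - 40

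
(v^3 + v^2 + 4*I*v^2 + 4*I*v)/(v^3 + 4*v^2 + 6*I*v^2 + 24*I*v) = (v^2 + v*(1 + 4*I) + 4*I)/(v^2 + v*(4 + 6*I) + 24*I)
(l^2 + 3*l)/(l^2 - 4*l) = (l + 3)/(l - 4)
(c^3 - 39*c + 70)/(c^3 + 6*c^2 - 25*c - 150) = (c^2 + 5*c - 14)/(c^2 + 11*c + 30)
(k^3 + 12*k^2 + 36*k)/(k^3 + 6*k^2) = (k + 6)/k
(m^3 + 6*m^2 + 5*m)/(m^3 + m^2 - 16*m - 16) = m*(m + 5)/(m^2 - 16)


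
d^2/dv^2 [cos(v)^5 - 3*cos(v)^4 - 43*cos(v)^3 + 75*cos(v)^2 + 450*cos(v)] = -25*cos(v)^5 + 48*cos(v)^4 + 407*cos(v)^3 - 336*cos(v)^2 - 708*cos(v) + 150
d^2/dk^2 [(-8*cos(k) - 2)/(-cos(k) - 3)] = 22*(cos(k)^2 - 3*cos(k) - 2)/(cos(k) + 3)^3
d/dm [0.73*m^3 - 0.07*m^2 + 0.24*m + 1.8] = 2.19*m^2 - 0.14*m + 0.24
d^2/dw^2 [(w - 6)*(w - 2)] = 2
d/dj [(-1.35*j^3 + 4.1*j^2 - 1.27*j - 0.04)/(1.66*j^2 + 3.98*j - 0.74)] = (-2.241*j^4 - 10.746*j^3 + 21.4232*j^2 - 5.9352*j + 1.099)/(2.7556*j^4 + 13.2136*j^3 + 13.3836*j^2 - 5.8904*j + 0.5476)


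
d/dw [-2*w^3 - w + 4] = -6*w^2 - 1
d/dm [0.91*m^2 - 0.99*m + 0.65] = 1.82*m - 0.99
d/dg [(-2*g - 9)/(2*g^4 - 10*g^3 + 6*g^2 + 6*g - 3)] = 2*(6*g^4 + 16*g^3 - 129*g^2 + 54*g + 30)/(4*g^8 - 40*g^7 + 124*g^6 - 96*g^5 - 96*g^4 + 132*g^3 - 36*g + 9)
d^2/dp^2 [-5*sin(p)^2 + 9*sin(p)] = -9*sin(p) - 10*cos(2*p)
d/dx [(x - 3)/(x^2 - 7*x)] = (-x^2 + 6*x - 21)/(x^2*(x^2 - 14*x + 49))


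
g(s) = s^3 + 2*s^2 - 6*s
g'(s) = 3*s^2 + 4*s - 6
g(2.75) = 19.42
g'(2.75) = 27.69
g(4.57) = 109.79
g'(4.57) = 74.93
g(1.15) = -2.73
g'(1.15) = 2.57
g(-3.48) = 2.96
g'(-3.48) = 16.41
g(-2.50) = 11.88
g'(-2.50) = 2.75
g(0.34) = -1.77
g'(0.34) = -4.29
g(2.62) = 15.99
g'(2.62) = 25.07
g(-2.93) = 9.60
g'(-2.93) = 8.03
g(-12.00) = -1368.00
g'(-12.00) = 378.00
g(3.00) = 27.00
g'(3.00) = 33.00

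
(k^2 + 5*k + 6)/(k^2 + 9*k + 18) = (k + 2)/(k + 6)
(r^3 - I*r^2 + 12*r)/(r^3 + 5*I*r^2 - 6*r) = (r - 4*I)/(r + 2*I)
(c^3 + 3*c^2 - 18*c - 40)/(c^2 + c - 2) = (c^2 + c - 20)/(c - 1)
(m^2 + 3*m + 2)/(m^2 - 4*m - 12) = (m + 1)/(m - 6)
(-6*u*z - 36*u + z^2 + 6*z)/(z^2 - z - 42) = (-6*u + z)/(z - 7)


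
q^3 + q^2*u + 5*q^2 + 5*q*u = q*(q + 5)*(q + u)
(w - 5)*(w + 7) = w^2 + 2*w - 35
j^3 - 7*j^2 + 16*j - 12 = (j - 3)*(j - 2)^2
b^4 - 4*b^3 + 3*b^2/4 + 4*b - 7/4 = (b - 7/2)*(b - 1)*(b - 1/2)*(b + 1)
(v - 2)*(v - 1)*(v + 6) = v^3 + 3*v^2 - 16*v + 12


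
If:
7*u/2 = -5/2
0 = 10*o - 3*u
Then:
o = -3/14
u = -5/7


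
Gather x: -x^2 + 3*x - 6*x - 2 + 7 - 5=-x^2 - 3*x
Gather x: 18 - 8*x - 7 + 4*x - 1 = 10 - 4*x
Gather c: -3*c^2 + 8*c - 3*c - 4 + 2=-3*c^2 + 5*c - 2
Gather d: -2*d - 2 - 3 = -2*d - 5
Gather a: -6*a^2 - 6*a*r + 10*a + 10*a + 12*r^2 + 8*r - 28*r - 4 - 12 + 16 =-6*a^2 + a*(20 - 6*r) + 12*r^2 - 20*r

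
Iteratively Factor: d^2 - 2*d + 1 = (d - 1)*(d - 1)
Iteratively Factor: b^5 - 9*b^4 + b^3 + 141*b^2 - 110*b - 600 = (b + 3)*(b^4 - 12*b^3 + 37*b^2 + 30*b - 200) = (b + 2)*(b + 3)*(b^3 - 14*b^2 + 65*b - 100) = (b - 5)*(b + 2)*(b + 3)*(b^2 - 9*b + 20) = (b - 5)*(b - 4)*(b + 2)*(b + 3)*(b - 5)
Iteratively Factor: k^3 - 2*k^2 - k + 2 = (k - 1)*(k^2 - k - 2) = (k - 2)*(k - 1)*(k + 1)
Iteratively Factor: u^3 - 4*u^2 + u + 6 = (u + 1)*(u^2 - 5*u + 6) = (u - 2)*(u + 1)*(u - 3)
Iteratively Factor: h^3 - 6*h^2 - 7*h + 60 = (h - 4)*(h^2 - 2*h - 15) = (h - 4)*(h + 3)*(h - 5)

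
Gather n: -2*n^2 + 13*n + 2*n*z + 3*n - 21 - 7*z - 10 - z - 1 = -2*n^2 + n*(2*z + 16) - 8*z - 32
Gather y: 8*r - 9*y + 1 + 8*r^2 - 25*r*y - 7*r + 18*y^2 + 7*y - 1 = 8*r^2 + r + 18*y^2 + y*(-25*r - 2)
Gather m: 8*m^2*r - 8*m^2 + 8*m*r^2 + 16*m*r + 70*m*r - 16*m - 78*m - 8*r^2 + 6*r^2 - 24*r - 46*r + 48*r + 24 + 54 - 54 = m^2*(8*r - 8) + m*(8*r^2 + 86*r - 94) - 2*r^2 - 22*r + 24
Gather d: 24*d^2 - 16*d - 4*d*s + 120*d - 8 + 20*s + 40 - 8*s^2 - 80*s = 24*d^2 + d*(104 - 4*s) - 8*s^2 - 60*s + 32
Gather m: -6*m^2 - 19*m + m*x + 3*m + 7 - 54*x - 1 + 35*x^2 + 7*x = -6*m^2 + m*(x - 16) + 35*x^2 - 47*x + 6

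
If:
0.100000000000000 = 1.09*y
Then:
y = 0.09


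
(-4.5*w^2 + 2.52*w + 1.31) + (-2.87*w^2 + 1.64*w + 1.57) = -7.37*w^2 + 4.16*w + 2.88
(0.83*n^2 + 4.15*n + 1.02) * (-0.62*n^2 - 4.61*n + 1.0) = -0.5146*n^4 - 6.3993*n^3 - 18.9339*n^2 - 0.5522*n + 1.02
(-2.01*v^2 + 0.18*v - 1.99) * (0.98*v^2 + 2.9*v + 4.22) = -1.9698*v^4 - 5.6526*v^3 - 9.9104*v^2 - 5.0114*v - 8.3978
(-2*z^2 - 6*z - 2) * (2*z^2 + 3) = -4*z^4 - 12*z^3 - 10*z^2 - 18*z - 6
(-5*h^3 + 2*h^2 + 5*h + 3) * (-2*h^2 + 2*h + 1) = 10*h^5 - 14*h^4 - 11*h^3 + 6*h^2 + 11*h + 3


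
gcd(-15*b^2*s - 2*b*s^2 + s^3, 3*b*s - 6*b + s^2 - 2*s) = 3*b + s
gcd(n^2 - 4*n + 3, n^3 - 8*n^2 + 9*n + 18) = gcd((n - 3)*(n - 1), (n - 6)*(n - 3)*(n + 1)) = n - 3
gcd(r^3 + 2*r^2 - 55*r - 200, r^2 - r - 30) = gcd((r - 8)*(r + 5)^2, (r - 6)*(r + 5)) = r + 5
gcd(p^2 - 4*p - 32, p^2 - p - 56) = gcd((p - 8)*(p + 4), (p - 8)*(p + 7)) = p - 8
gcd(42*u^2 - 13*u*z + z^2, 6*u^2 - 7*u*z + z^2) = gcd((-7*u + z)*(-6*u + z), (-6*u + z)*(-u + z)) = -6*u + z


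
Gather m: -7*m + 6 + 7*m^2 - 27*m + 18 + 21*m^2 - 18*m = 28*m^2 - 52*m + 24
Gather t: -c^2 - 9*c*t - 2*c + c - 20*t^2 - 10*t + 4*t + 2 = -c^2 - c - 20*t^2 + t*(-9*c - 6) + 2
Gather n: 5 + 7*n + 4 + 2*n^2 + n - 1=2*n^2 + 8*n + 8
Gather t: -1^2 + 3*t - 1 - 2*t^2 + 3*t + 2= -2*t^2 + 6*t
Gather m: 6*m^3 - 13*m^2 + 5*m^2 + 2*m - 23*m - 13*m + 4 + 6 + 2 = 6*m^3 - 8*m^2 - 34*m + 12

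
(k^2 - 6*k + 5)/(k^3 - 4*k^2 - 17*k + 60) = (k - 1)/(k^2 + k - 12)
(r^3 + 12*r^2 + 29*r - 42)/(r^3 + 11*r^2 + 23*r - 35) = (r + 6)/(r + 5)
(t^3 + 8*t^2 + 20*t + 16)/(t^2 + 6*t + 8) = t + 2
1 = 1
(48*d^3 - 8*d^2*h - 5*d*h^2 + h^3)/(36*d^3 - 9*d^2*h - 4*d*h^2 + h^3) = (4*d - h)/(3*d - h)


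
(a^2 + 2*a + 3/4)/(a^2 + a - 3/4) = (2*a + 1)/(2*a - 1)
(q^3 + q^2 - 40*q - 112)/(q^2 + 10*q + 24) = (q^2 - 3*q - 28)/(q + 6)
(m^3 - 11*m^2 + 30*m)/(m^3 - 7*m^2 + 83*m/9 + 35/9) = 9*m*(m - 6)/(9*m^2 - 18*m - 7)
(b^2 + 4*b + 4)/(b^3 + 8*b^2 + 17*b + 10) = (b + 2)/(b^2 + 6*b + 5)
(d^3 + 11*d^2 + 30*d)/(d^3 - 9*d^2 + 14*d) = (d^2 + 11*d + 30)/(d^2 - 9*d + 14)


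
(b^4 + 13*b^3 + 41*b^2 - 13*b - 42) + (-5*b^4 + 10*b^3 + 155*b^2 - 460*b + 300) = -4*b^4 + 23*b^3 + 196*b^2 - 473*b + 258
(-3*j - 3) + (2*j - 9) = -j - 12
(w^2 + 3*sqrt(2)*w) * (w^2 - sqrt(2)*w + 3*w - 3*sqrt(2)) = w^4 + 2*sqrt(2)*w^3 + 3*w^3 - 6*w^2 + 6*sqrt(2)*w^2 - 18*w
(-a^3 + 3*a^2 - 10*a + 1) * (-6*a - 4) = 6*a^4 - 14*a^3 + 48*a^2 + 34*a - 4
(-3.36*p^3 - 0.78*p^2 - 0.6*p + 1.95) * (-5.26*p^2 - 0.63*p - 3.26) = 17.6736*p^5 + 6.2196*p^4 + 14.601*p^3 - 7.3362*p^2 + 0.7275*p - 6.357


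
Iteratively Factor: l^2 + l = (l)*(l + 1)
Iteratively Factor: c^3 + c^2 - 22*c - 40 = (c - 5)*(c^2 + 6*c + 8) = (c - 5)*(c + 4)*(c + 2)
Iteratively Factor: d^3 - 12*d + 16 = (d + 4)*(d^2 - 4*d + 4) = (d - 2)*(d + 4)*(d - 2)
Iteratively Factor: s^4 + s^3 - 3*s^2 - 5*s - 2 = (s - 2)*(s^3 + 3*s^2 + 3*s + 1) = (s - 2)*(s + 1)*(s^2 + 2*s + 1) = (s - 2)*(s + 1)^2*(s + 1)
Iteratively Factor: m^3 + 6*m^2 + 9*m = (m)*(m^2 + 6*m + 9) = m*(m + 3)*(m + 3)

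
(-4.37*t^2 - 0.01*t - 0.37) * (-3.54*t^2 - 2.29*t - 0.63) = 15.4698*t^4 + 10.0427*t^3 + 4.0858*t^2 + 0.8536*t + 0.2331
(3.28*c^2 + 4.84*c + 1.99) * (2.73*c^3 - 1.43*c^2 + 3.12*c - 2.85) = 8.9544*c^5 + 8.5228*c^4 + 8.7451*c^3 + 2.9071*c^2 - 7.5852*c - 5.6715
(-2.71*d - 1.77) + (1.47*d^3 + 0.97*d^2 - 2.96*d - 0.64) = 1.47*d^3 + 0.97*d^2 - 5.67*d - 2.41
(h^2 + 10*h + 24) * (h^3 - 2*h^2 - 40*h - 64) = h^5 + 8*h^4 - 36*h^3 - 512*h^2 - 1600*h - 1536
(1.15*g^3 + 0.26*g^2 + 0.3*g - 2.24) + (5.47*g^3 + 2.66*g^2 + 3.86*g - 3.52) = 6.62*g^3 + 2.92*g^2 + 4.16*g - 5.76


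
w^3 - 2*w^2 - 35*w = w*(w - 7)*(w + 5)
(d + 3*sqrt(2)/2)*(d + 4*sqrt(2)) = d^2 + 11*sqrt(2)*d/2 + 12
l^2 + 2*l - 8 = (l - 2)*(l + 4)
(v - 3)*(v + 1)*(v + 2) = v^3 - 7*v - 6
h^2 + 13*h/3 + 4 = (h + 4/3)*(h + 3)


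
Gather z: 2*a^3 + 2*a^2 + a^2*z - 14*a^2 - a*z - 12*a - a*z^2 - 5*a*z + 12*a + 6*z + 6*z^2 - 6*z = 2*a^3 - 12*a^2 + z^2*(6 - a) + z*(a^2 - 6*a)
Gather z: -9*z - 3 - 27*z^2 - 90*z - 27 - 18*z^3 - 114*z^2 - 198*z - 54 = -18*z^3 - 141*z^2 - 297*z - 84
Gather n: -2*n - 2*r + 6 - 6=-2*n - 2*r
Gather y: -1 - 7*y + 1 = -7*y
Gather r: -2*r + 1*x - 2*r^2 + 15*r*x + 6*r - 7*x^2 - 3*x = -2*r^2 + r*(15*x + 4) - 7*x^2 - 2*x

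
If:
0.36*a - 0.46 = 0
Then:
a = 1.28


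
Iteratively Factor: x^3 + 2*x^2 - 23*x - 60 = (x + 3)*(x^2 - x - 20) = (x + 3)*(x + 4)*(x - 5)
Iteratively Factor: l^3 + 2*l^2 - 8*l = (l + 4)*(l^2 - 2*l) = l*(l + 4)*(l - 2)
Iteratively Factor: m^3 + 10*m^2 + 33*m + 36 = (m + 3)*(m^2 + 7*m + 12) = (m + 3)*(m + 4)*(m + 3)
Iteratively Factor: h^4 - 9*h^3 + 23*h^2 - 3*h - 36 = (h - 3)*(h^3 - 6*h^2 + 5*h + 12) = (h - 3)^2*(h^2 - 3*h - 4) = (h - 3)^2*(h + 1)*(h - 4)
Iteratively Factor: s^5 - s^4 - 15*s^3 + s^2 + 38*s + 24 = (s - 4)*(s^4 + 3*s^3 - 3*s^2 - 11*s - 6) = (s - 4)*(s + 1)*(s^3 + 2*s^2 - 5*s - 6) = (s - 4)*(s + 1)^2*(s^2 + s - 6) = (s - 4)*(s + 1)^2*(s + 3)*(s - 2)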